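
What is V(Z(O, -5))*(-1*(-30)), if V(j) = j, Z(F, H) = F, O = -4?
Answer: -120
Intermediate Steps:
V(Z(O, -5))*(-1*(-30)) = -(-4)*(-30) = -4*30 = -120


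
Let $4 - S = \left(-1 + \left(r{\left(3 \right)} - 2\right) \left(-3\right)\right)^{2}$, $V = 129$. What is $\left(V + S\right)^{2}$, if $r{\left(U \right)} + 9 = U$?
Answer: $156816$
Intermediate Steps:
$r{\left(U \right)} = -9 + U$
$S = -525$ ($S = 4 - \left(-1 + \left(\left(-9 + 3\right) - 2\right) \left(-3\right)\right)^{2} = 4 - \left(-1 + \left(-6 - 2\right) \left(-3\right)\right)^{2} = 4 - \left(-1 - -24\right)^{2} = 4 - \left(-1 + 24\right)^{2} = 4 - 23^{2} = 4 - 529 = -525$)
$\left(V + S\right)^{2} = \left(129 - 525\right)^{2} = \left(-396\right)^{2} = 156816$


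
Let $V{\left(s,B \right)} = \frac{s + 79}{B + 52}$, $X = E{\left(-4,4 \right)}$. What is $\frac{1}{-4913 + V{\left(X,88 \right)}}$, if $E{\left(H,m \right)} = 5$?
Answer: $- \frac{5}{24562} \approx -0.00020357$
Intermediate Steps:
$X = 5$
$V{\left(s,B \right)} = \frac{79 + s}{52 + B}$
$\frac{1}{-4913 + V{\left(X,88 \right)}} = \frac{1}{-4913 + \frac{79 + 5}{52 + 88}} = \frac{1}{-4913 + \frac{1}{140} \cdot 84} = \frac{1}{-4913 + \frac{3}{5}} = \frac{1}{- \frac{24562}{5}} = - \frac{5}{24562}$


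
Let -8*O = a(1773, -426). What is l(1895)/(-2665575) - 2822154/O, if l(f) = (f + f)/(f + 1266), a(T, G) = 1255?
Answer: 7609324227831038/422979305265 ≈ 17990.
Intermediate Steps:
O = -1255/8 (O = -⅛*1255 = -1255/8 ≈ -156.88)
l(f) = 2*f/(1266 + f) (l(f) = (2*f)/(1266 + f) = 2*f/(1266 + f))
l(1895)/(-2665575) - 2822154/O = (2*1895/(1266 + 1895))/(-2665575) - 2822154/(-1255/8) = (2*1895/3161)*(-1/2665575) - 2822154*(-8/1255) = (2*1895*(1/3161))*(-1/2665575) + 22577232/1255 = (3790/3161)*(-1/2665575) + 22577232/1255 = -758/1685176515 + 22577232/1255 = 7609324227831038/422979305265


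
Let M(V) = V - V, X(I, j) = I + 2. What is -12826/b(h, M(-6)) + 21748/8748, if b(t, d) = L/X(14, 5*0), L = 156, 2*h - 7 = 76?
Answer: -37329935/28431 ≈ -1313.0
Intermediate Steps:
h = 83/2 (h = 7/2 + (½)*76 = 7/2 + 38 = 83/2 ≈ 41.500)
X(I, j) = 2 + I
M(V) = 0
b(t, d) = 39/4 (b(t, d) = 156/(2 + 14) = 156/16 = 156*(1/16) = 39/4)
-12826/b(h, M(-6)) + 21748/8748 = -12826/39/4 + 21748/8748 = -12826*4/39 + 21748*(1/8748) = -51304/39 + 5437/2187 = -37329935/28431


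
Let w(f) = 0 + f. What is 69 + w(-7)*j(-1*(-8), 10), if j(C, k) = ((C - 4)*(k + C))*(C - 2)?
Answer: -2955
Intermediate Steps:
w(f) = f
j(C, k) = (-4 + C)*(-2 + C)*(C + k) (j(C, k) = ((-4 + C)*(C + k))*(-2 + C) = (-4 + C)*(-2 + C)*(C + k))
69 + w(-7)*j(-1*(-8), 10) = 69 - 7*((-1*(-8))**3 - 6*(-1*(-8))**2 + 8*(-1*(-8)) + 8*10 + 10*(-1*(-8))**2 - 6*(-1*(-8))*10) = 69 - 7*(8**3 - 6*8**2 + 8*8 + 80 + 10*8**2 - 6*8*10) = 69 - 7*(512 - 6*64 + 64 + 80 + 10*64 - 480) = 69 - 7*(512 - 384 + 64 + 80 + 640 - 480) = 69 - 7*432 = 69 - 3024 = -2955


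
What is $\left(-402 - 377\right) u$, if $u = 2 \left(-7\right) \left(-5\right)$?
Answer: $-54530$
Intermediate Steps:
$u = 70$ ($u = \left(-14\right) \left(-5\right) = 70$)
$\left(-402 - 377\right) u = \left(-402 - 377\right) 70 = \left(-779\right) 70 = -54530$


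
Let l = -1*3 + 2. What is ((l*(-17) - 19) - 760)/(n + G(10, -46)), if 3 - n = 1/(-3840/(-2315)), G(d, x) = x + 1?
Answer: 585216/32719 ≈ 17.886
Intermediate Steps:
G(d, x) = 1 + x
l = -1 (l = -3 + 2 = -1)
n = 1841/768 (n = 3 - 1/((-3840/(-2315))) = 3 - 1/((-3840*(-1/2315))) = 3 - 1/768/463 = 3 - 1*463/768 = 3 - 463/768 = 1841/768 ≈ 2.3971)
((l*(-17) - 19) - 760)/(n + G(10, -46)) = ((-1*(-17) - 19) - 760)/(1841/768 + (1 - 46)) = ((17 - 19) - 760)/(1841/768 - 45) = (-2 - 760)/(-32719/768) = -762*(-768/32719) = 585216/32719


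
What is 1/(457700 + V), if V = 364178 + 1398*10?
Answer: 1/835858 ≈ 1.1964e-6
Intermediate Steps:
V = 378158 (V = 364178 + 13980 = 378158)
1/(457700 + V) = 1/(457700 + 378158) = 1/835858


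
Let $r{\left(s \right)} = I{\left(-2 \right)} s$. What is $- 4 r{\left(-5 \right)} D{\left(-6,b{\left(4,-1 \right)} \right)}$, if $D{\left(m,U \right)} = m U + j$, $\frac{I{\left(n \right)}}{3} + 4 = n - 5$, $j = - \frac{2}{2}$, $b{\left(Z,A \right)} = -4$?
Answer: $-15180$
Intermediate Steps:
$j = -1$ ($j = \left(-2\right) \frac{1}{2} = -1$)
$I{\left(n \right)} = -27 + 3 n$ ($I{\left(n \right)} = -12 + 3 \left(n - 5\right) = -12 + 3 \left(-5 + n\right) = -12 + \left(-15 + 3 n\right) = -27 + 3 n$)
$D{\left(m,U \right)} = -1 + U m$ ($D{\left(m,U \right)} = m U - 1 = U m - 1 = -1 + U m$)
$r{\left(s \right)} = - 33 s$ ($r{\left(s \right)} = \left(-27 + 3 \left(-2\right)\right) s = \left(-27 - 6\right) s = - 33 s$)
$- 4 r{\left(-5 \right)} D{\left(-6,b{\left(4,-1 \right)} \right)} = - 4 \left(\left(-33\right) \left(-5\right)\right) \left(-1 - -24\right) = \left(-4\right) 165 \left(-1 + 24\right) = \left(-660\right) 23 = -15180$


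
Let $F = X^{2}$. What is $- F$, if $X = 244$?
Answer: $-59536$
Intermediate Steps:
$F = 59536$ ($F = 244^{2} = 59536$)
$- F = \left(-1\right) 59536 = -59536$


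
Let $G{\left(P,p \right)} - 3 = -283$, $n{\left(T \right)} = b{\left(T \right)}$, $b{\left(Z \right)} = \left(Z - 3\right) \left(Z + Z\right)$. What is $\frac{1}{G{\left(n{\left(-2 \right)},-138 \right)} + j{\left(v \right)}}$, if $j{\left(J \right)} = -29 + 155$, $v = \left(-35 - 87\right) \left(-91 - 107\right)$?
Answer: $- \frac{1}{154} \approx -0.0064935$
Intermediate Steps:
$b{\left(Z \right)} = 2 Z \left(-3 + Z\right)$ ($b{\left(Z \right)} = \left(-3 + Z\right) 2 Z = 2 Z \left(-3 + Z\right)$)
$n{\left(T \right)} = 2 T \left(-3 + T\right)$
$G{\left(P,p \right)} = -280$ ($G{\left(P,p \right)} = 3 - 283 = -280$)
$v = 24156$ ($v = \left(-122\right) \left(-198\right) = 24156$)
$j{\left(J \right)} = 126$
$\frac{1}{G{\left(n{\left(-2 \right)},-138 \right)} + j{\left(v \right)}} = \frac{1}{-280 + 126} = \frac{1}{-154} = - \frac{1}{154}$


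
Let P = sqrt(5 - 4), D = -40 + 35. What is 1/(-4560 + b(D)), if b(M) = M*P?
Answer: -1/4565 ≈ -0.00021906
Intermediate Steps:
D = -5
P = 1 (P = sqrt(1) = 1)
b(M) = M (b(M) = M*1 = M)
1/(-4560 + b(D)) = 1/(-4560 - 5) = 1/(-4565) = -1/4565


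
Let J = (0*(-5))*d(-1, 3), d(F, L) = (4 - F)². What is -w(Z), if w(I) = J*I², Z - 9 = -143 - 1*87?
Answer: 0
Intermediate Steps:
J = 0 (J = (0*(-5))*(-4 - 1)² = 0*(-5)² = 0*25 = 0)
Z = -221 (Z = 9 + (-143 - 1*87) = 9 + (-143 - 87) = 9 - 230 = -221)
w(I) = 0 (w(I) = 0*I² = 0)
-w(Z) = -1*0 = 0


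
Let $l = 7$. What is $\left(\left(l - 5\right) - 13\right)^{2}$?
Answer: $121$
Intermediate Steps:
$\left(\left(l - 5\right) - 13\right)^{2} = \left(\left(7 - 5\right) - 13\right)^{2} = \left(2 - 13\right)^{2} = \left(-11\right)^{2} = 121$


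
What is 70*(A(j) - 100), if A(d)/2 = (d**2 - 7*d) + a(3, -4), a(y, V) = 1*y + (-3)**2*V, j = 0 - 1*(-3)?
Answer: -13300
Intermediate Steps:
j = 3 (j = 0 + 3 = 3)
a(y, V) = y + 9*V
A(d) = -66 - 14*d + 2*d**2 (A(d) = 2*((d**2 - 7*d) + (3 + 9*(-4))) = 2*((d**2 - 7*d) + (3 - 36)) = 2*((d**2 - 7*d) - 33) = 2*(-33 + d**2 - 7*d) = -66 - 14*d + 2*d**2)
70*(A(j) - 100) = 70*((-66 - 14*3 + 2*3**2) - 100) = 70*((-66 - 42 + 2*9) - 100) = 70*((-66 - 42 + 18) - 100) = 70*(-90 - 100) = 70*(-190) = -13300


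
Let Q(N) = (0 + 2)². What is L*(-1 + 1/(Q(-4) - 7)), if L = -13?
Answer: 52/3 ≈ 17.333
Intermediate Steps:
Q(N) = 4 (Q(N) = 2² = 4)
L*(-1 + 1/(Q(-4) - 7)) = -13*(-1 + 1/(4 - 7)) = -13*(-1 + 1/(-3)) = -13*(-1 - ⅓) = -13*(-4/3) = 52/3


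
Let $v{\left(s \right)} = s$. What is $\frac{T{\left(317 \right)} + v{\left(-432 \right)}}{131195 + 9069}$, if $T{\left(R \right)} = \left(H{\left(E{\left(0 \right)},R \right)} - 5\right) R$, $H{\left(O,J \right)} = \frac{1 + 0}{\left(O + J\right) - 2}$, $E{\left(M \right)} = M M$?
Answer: $- \frac{317519}{22091580} \approx -0.014373$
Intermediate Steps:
$E{\left(M \right)} = M^{2}$
$H{\left(O,J \right)} = \frac{1}{-2 + J + O}$ ($H{\left(O,J \right)} = 1 \frac{1}{\left(J + O\right) - 2} = 1 \frac{1}{-2 + J + O} = \frac{1}{-2 + J + O}$)
$T{\left(R \right)} = R \left(-5 + \frac{1}{-2 + R}\right)$ ($T{\left(R \right)} = \left(\frac{1}{-2 + R + 0^{2}} - 5\right) R = \left(\frac{1}{-2 + R + 0} - 5\right) R = \left(\frac{1}{-2 + R} - 5\right) R = \left(-5 + \frac{1}{-2 + R}\right) R = R \left(-5 + \frac{1}{-2 + R}\right)$)
$\frac{T{\left(317 \right)} + v{\left(-432 \right)}}{131195 + 9069} = \frac{\frac{317 \left(11 - 1585\right)}{-2 + 317} - 432}{131195 + 9069} = \frac{\frac{317 \left(11 - 1585\right)}{315} - 432}{140264} = \left(317 \cdot \frac{1}{315} \left(-1574\right) - 432\right) \frac{1}{140264} = \left(- \frac{498958}{315} - 432\right) \frac{1}{140264} = \left(- \frac{635038}{315}\right) \frac{1}{140264} = - \frac{317519}{22091580}$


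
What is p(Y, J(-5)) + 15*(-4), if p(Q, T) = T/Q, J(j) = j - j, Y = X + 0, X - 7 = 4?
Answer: -60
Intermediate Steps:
X = 11 (X = 7 + 4 = 11)
Y = 11 (Y = 11 + 0 = 11)
J(j) = 0
p(Y, J(-5)) + 15*(-4) = 0/11 + 15*(-4) = 0*(1/11) - 60 = 0 - 60 = -60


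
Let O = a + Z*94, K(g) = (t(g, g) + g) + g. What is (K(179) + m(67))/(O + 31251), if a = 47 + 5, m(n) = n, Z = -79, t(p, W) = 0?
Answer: 425/23877 ≈ 0.017800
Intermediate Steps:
a = 52
K(g) = 2*g (K(g) = (0 + g) + g = g + g = 2*g)
O = -7374 (O = 52 - 79*94 = 52 - 7426 = -7374)
(K(179) + m(67))/(O + 31251) = (2*179 + 67)/(-7374 + 31251) = (358 + 67)/23877 = 425*(1/23877) = 425/23877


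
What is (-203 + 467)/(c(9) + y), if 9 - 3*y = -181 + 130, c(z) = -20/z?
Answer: 297/20 ≈ 14.850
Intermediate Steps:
y = 20 (y = 3 - (-181 + 130)/3 = 3 - ⅓*(-51) = 3 + 17 = 20)
(-203 + 467)/(c(9) + y) = (-203 + 467)/(-20/9 + 20) = 264/(-20*⅑ + 20) = 264/(-20/9 + 20) = 264/(160/9) = 264*(9/160) = 297/20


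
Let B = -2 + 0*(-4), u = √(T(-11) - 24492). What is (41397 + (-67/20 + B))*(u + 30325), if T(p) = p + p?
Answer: 5020807145/4 + 827833*I*√24514/20 ≈ 1.2552e+9 + 6.4807e+6*I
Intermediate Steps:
T(p) = 2*p
u = I*√24514 (u = √(2*(-11) - 24492) = √(-22 - 24492) = √(-24514) = I*√24514 ≈ 156.57*I)
B = -2 (B = -2 + 0 = -2)
(41397 + (-67/20 + B))*(u + 30325) = (41397 + (-67/20 - 2))*(I*√24514 + 30325) = (41397 + ((1/20)*(-67) - 2))*(30325 + I*√24514) = (41397 + (-67/20 - 2))*(30325 + I*√24514) = (41397 - 107/20)*(30325 + I*√24514) = 827833*(30325 + I*√24514)/20 = 5020807145/4 + 827833*I*√24514/20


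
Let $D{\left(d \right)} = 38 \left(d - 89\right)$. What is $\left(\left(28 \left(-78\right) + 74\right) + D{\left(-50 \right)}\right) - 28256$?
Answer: $-35648$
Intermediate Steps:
$D{\left(d \right)} = -3382 + 38 d$ ($D{\left(d \right)} = 38 \left(-89 + d\right) = -3382 + 38 d$)
$\left(\left(28 \left(-78\right) + 74\right) + D{\left(-50 \right)}\right) - 28256 = \left(\left(28 \left(-78\right) + 74\right) + \left(-3382 + 38 \left(-50\right)\right)\right) - 28256 = \left(\left(-2184 + 74\right) - 5282\right) - 28256 = \left(-2110 - 5282\right) - 28256 = -7392 - 28256 = -35648$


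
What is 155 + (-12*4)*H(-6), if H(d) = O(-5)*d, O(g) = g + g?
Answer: -2725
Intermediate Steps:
O(g) = 2*g
H(d) = -10*d (H(d) = (2*(-5))*d = -10*d)
155 + (-12*4)*H(-6) = 155 + (-12*4)*(-10*(-6)) = 155 - 48*60 = 155 - 2880 = -2725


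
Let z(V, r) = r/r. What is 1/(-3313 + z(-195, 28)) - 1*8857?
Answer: -29334385/3312 ≈ -8857.0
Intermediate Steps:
z(V, r) = 1
1/(-3313 + z(-195, 28)) - 1*8857 = 1/(-3313 + 1) - 1*8857 = 1/(-3312) - 8857 = -1/3312 - 8857 = -29334385/3312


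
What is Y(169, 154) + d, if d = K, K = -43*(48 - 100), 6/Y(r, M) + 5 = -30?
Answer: 78254/35 ≈ 2235.8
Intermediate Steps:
Y(r, M) = -6/35 (Y(r, M) = 6/(-5 - 30) = 6/(-35) = 6*(-1/35) = -6/35)
K = 2236 (K = -43*(-52) = 2236)
d = 2236
Y(169, 154) + d = -6/35 + 2236 = 78254/35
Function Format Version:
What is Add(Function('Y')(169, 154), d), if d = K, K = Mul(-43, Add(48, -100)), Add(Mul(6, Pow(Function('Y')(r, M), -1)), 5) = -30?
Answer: Rational(78254, 35) ≈ 2235.8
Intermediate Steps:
Function('Y')(r, M) = Rational(-6, 35) (Function('Y')(r, M) = Mul(6, Pow(Add(-5, -30), -1)) = Mul(6, Pow(-35, -1)) = Mul(6, Rational(-1, 35)) = Rational(-6, 35))
K = 2236 (K = Mul(-43, -52) = 2236)
d = 2236
Add(Function('Y')(169, 154), d) = Add(Rational(-6, 35), 2236) = Rational(78254, 35)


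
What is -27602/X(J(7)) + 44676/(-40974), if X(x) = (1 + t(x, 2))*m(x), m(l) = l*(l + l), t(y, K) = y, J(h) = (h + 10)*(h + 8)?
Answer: -124043341429/113678265600 ≈ -1.0912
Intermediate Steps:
J(h) = (8 + h)*(10 + h) (J(h) = (10 + h)*(8 + h) = (8 + h)*(10 + h))
m(l) = 2*l² (m(l) = l*(2*l) = 2*l²)
X(x) = 2*x²*(1 + x) (X(x) = (1 + x)*(2*x²) = 2*x²*(1 + x))
-27602/X(J(7)) + 44676/(-40974) = -27602*1/(2*(1 + (80 + 7² + 18*7))*(80 + 7² + 18*7)²) + 44676/(-40974) = -27602*1/(2*(1 + (80 + 49 + 126))*(80 + 49 + 126)²) + 44676*(-1/40974) = -27602*1/(130050*(1 + 255)) - 7446/6829 = -27602/(2*65025*256) - 7446/6829 = -27602/33292800 - 7446/6829 = -27602*1/33292800 - 7446/6829 = -13801/16646400 - 7446/6829 = -124043341429/113678265600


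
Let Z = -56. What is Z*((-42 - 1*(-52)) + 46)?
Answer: -3136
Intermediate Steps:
Z*((-42 - 1*(-52)) + 46) = -56*((-42 - 1*(-52)) + 46) = -56*((-42 + 52) + 46) = -56*(10 + 46) = -56*56 = -3136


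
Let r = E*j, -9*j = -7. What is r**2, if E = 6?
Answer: 196/9 ≈ 21.778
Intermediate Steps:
j = 7/9 (j = -1/9*(-7) = 7/9 ≈ 0.77778)
r = 14/3 (r = 6*(7/9) = 14/3 ≈ 4.6667)
r**2 = (14/3)**2 = 196/9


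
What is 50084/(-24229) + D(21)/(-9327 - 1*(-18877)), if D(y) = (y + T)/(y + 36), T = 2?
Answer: -27262668133/13189056150 ≈ -2.0671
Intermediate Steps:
D(y) = (2 + y)/(36 + y) (D(y) = (y + 2)/(y + 36) = (2 + y)/(36 + y))
50084/(-24229) + D(21)/(-9327 - 1*(-18877)) = 50084/(-24229) + ((2 + 21)/(36 + 21))/(-9327 - 1*(-18877)) = 50084*(-1/24229) + (23/57)/(-9327 + 18877) = -50084/24229 + ((1/57)*23)/9550 = -50084/24229 + (23/57)*(1/9550) = -50084/24229 + 23/544350 = -27262668133/13189056150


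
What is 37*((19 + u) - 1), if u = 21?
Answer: 1443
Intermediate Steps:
37*((19 + u) - 1) = 37*((19 + 21) - 1) = 37*(40 - 1) = 37*39 = 1443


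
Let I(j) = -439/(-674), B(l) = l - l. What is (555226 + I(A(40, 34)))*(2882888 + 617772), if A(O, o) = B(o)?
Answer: 655013328761790/337 ≈ 1.9437e+12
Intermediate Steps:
B(l) = 0
A(O, o) = 0
I(j) = 439/674 (I(j) = -439*(-1/674) = 439/674)
(555226 + I(A(40, 34)))*(2882888 + 617772) = (555226 + 439/674)*(2882888 + 617772) = (374222763/674)*3500660 = 655013328761790/337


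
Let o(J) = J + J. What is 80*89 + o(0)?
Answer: 7120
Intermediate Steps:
o(J) = 2*J
80*89 + o(0) = 80*89 + 2*0 = 7120 + 0 = 7120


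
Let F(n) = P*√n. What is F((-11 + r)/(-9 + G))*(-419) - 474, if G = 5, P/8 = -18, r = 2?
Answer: 90030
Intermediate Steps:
P = -144 (P = 8*(-18) = -144)
F(n) = -144*√n
F((-11 + r)/(-9 + G))*(-419) - 474 = -144*3*√(-1/(-9 + 5))*(-419) - 474 = -144*3*√(-1/(-4))*(-419) - 474 = -144*√(-9*(-¼))*(-419) - 474 = -144*√(9/4)*(-419) - 474 = -144*3/2*(-419) - 474 = -216*(-419) - 474 = 90504 - 474 = 90030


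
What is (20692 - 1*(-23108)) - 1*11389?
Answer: 32411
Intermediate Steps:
(20692 - 1*(-23108)) - 1*11389 = (20692 + 23108) - 11389 = 43800 - 11389 = 32411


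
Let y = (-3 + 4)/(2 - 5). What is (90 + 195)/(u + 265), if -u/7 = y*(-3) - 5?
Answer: 285/293 ≈ 0.97270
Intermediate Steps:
y = -⅓ (y = 1/(-3) = 1*(-⅓) = -⅓ ≈ -0.33333)
u = 28 (u = -7*(-⅓*(-3) - 5) = -7*(1 - 5) = -7*(-4) = 28)
(90 + 195)/(u + 265) = (90 + 195)/(28 + 265) = 285/293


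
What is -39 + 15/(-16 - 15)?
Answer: -1224/31 ≈ -39.484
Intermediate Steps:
-39 + 15/(-16 - 15) = -39 + 15/(-31) = -39 + 15*(-1/31) = -39 - 15/31 = -1224/31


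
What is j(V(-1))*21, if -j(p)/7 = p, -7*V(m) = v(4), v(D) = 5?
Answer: 105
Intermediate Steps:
V(m) = -5/7 (V(m) = -1/7*5 = -5/7)
j(p) = -7*p
j(V(-1))*21 = -7*(-5/7)*21 = 5*21 = 105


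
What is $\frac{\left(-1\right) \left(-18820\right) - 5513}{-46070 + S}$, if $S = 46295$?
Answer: $\frac{13307}{225} \approx 59.142$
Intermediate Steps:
$\frac{\left(-1\right) \left(-18820\right) - 5513}{-46070 + S} = \frac{\left(-1\right) \left(-18820\right) - 5513}{-46070 + 46295} = \frac{18820 - 5513}{225} = 13307 \cdot \frac{1}{225} = \frac{13307}{225}$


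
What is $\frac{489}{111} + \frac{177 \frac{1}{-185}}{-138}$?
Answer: $\frac{37549}{8510} \approx 4.4123$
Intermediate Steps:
$\frac{489}{111} + \frac{177 \frac{1}{-185}}{-138} = 489 \cdot \frac{1}{111} + 177 \left(- \frac{1}{185}\right) \left(- \frac{1}{138}\right) = \frac{163}{37} - - \frac{59}{8510} = \frac{163}{37} + \frac{59}{8510} = \frac{37549}{8510}$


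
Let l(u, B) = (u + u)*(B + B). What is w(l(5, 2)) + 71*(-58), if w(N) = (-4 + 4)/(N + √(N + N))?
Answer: -4118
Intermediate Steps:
l(u, B) = 4*B*u (l(u, B) = (2*u)*(2*B) = 4*B*u)
w(N) = 0 (w(N) = 0/(N + √(2*N)) = 0/(N + √2*√N) = 0)
w(l(5, 2)) + 71*(-58) = 0 + 71*(-58) = 0 - 4118 = -4118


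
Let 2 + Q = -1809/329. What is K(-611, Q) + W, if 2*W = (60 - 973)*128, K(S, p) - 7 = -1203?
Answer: -59628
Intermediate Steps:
Q = -2467/329 (Q = -2 - 1809/329 = -2467/329 ≈ -7.4985)
K(S, p) = -1196 (K(S, p) = 7 - 1203 = -1196)
W = -58432 (W = ((60 - 973)*128)/2 = (-913*128)/2 = (½)*(-116864) = -58432)
K(-611, Q) + W = -1196 - 58432 = -59628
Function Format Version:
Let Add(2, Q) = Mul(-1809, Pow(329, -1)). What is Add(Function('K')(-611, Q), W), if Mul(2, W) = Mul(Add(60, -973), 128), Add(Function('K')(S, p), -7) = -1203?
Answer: -59628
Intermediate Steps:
Q = Rational(-2467, 329) (Q = Add(-2, Mul(-1809, Pow(329, -1))) = Add(-2, Mul(-1809, Rational(1, 329))) = Add(-2, Rational(-1809, 329)) = Rational(-2467, 329) ≈ -7.4985)
Function('K')(S, p) = -1196 (Function('K')(S, p) = Add(7, -1203) = -1196)
W = -58432 (W = Mul(Rational(1, 2), Mul(Add(60, -973), 128)) = Mul(Rational(1, 2), Mul(-913, 128)) = Mul(Rational(1, 2), -116864) = -58432)
Add(Function('K')(-611, Q), W) = Add(-1196, -58432) = -59628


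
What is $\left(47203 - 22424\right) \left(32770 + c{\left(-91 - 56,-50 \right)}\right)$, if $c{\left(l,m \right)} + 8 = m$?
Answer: $810570648$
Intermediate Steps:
$c{\left(l,m \right)} = -8 + m$
$\left(47203 - 22424\right) \left(32770 + c{\left(-91 - 56,-50 \right)}\right) = \left(47203 - 22424\right) \left(32770 - 58\right) = 24779 \left(32770 - 58\right) = 24779 \cdot 32712 = 810570648$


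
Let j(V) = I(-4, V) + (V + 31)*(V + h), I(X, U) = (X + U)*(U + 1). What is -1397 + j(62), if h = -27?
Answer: 5512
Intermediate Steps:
I(X, U) = (1 + U)*(U + X) (I(X, U) = (U + X)*(1 + U) = (1 + U)*(U + X))
j(V) = -4 + V² - 3*V + (-27 + V)*(31 + V) (j(V) = (V - 4 + V² + V*(-4)) + (V + 31)*(V - 27) = (V - 4 + V² - 4*V) + (31 + V)*(-27 + V) = (-4 + V² - 3*V) + (-27 + V)*(31 + V) = -4 + V² - 3*V + (-27 + V)*(31 + V))
-1397 + j(62) = -1397 + (-841 + 62 + 2*62²) = -1397 + (-841 + 62 + 2*3844) = -1397 + (-841 + 62 + 7688) = -1397 + 6909 = 5512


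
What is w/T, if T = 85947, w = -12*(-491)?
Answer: 1964/28649 ≈ 0.068554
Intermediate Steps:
w = 5892
w/T = 5892/85947 = 5892*(1/85947) = 1964/28649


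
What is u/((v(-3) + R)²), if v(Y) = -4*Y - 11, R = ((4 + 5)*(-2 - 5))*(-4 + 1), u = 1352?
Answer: 338/9025 ≈ 0.037452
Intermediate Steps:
R = 189 (R = (9*(-7))*(-3) = -63*(-3) = 189)
v(Y) = -11 - 4*Y
u/((v(-3) + R)²) = 1352/(((-11 - 4*(-3)) + 189)²) = 1352/(((-11 + 12) + 189)²) = 1352/((1 + 189)²) = 1352/(190²) = 1352/36100 = 1352*(1/36100) = 338/9025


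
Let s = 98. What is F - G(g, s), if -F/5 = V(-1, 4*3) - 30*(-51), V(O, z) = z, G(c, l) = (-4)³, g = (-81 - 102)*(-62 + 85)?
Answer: -7646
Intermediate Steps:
g = -4209 (g = -183*23 = -4209)
G(c, l) = -64
F = -7710 (F = -5*(4*3 - 30*(-51)) = -5*(12 + 1530) = -5*1542 = -7710)
F - G(g, s) = -7710 - 1*(-64) = -7710 + 64 = -7646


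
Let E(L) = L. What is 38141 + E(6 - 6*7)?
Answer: 38105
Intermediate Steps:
38141 + E(6 - 6*7) = 38141 + (6 - 6*7) = 38141 + (6 - 42) = 38141 - 36 = 38105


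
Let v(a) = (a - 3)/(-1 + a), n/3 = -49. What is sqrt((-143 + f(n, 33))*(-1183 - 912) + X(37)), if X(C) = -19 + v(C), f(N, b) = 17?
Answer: sqrt(9502270)/6 ≈ 513.76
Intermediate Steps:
n = -147 (n = 3*(-49) = -147)
v(a) = (-3 + a)/(-1 + a)
X(C) = -19 + (-3 + C)/(-1 + C)
sqrt((-143 + f(n, 33))*(-1183 - 912) + X(37)) = sqrt((-143 + 17)*(-1183 - 912) + 2*(8 - 9*37)/(-1 + 37)) = sqrt(-126*(-2095) + 2*(8 - 333)/36) = sqrt(263970 + 2*(1/36)*(-325)) = sqrt(263970 - 325/18) = sqrt(4751135/18) = sqrt(9502270)/6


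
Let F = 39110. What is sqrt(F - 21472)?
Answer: sqrt(17638) ≈ 132.81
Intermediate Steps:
sqrt(F - 21472) = sqrt(39110 - 21472) = sqrt(17638)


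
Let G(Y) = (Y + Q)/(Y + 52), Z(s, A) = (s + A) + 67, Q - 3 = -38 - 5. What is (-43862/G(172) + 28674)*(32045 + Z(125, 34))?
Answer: -16243392710/11 ≈ -1.4767e+9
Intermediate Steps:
Q = -40 (Q = 3 + (-38 - 5) = 3 - 43 = -40)
Z(s, A) = 67 + A + s (Z(s, A) = (A + s) + 67 = 67 + A + s)
G(Y) = (-40 + Y)/(52 + Y) (G(Y) = (Y - 40)/(Y + 52) = (-40 + Y)/(52 + Y))
(-43862/G(172) + 28674)*(32045 + Z(125, 34)) = (-43862*(52 + 172)/(-40 + 172) + 28674)*(32045 + (67 + 34 + 125)) = (-43862/(132/224) + 28674)*(32045 + 226) = (-43862/((1/224)*132) + 28674)*32271 = (-43862/33/56 + 28674)*32271 = (-43862*56/33 + 28674)*32271 = (-2456272/33 + 28674)*32271 = -1510030/33*32271 = -16243392710/11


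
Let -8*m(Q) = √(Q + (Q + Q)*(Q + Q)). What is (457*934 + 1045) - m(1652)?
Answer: 427883 + √2729517/4 ≈ 4.2830e+5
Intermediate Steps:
m(Q) = -√(Q + 4*Q²)/8 (m(Q) = -√(Q + (Q + Q)*(Q + Q))/8 = -√(Q + (2*Q)*(2*Q))/8 = -√(Q + 4*Q²)/8)
(457*934 + 1045) - m(1652) = (457*934 + 1045) - (-1)*√(1652*(1 + 4*1652))/8 = (426838 + 1045) - (-1)*√(1652*(1 + 6608))/8 = 427883 - (-1)*√(1652*6609)/8 = 427883 - (-1)*√10918068/8 = 427883 - (-1)*2*√2729517/8 = 427883 - (-1)*√2729517/4 = 427883 + √2729517/4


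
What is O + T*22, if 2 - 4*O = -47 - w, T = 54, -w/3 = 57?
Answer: 2315/2 ≈ 1157.5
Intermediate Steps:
w = -171 (w = -3*57 = -171)
O = -61/2 (O = 1/2 - (-47 - 1*(-171))/4 = 1/2 - (-47 + 171)/4 = 1/2 - 1/4*124 = 1/2 - 31 = -61/2 ≈ -30.500)
O + T*22 = -61/2 + 54*22 = -61/2 + 1188 = 2315/2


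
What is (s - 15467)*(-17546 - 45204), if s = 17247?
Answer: -111695000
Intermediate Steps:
(s - 15467)*(-17546 - 45204) = (17247 - 15467)*(-17546 - 45204) = 1780*(-62750) = -111695000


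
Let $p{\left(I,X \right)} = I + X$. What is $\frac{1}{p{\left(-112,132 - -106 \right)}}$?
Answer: $\frac{1}{126} \approx 0.0079365$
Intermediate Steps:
$\frac{1}{p{\left(-112,132 - -106 \right)}} = \frac{1}{-112 + \left(132 - -106\right)} = \frac{1}{-112 + \left(132 + 106\right)} = \frac{1}{-112 + 238} = \frac{1}{126}$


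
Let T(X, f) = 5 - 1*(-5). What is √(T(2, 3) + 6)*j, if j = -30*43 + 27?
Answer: -5052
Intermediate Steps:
T(X, f) = 10 (T(X, f) = 5 + 5 = 10)
j = -1263 (j = -1290 + 27 = -1263)
√(T(2, 3) + 6)*j = √(10 + 6)*(-1263) = √16*(-1263) = 4*(-1263) = -5052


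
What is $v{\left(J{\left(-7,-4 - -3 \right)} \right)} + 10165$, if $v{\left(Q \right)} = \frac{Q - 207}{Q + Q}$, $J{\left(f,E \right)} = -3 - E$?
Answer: $\frac{40869}{4} \approx 10217.0$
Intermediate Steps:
$v{\left(Q \right)} = \frac{-207 + Q}{2 Q}$
$v{\left(J{\left(-7,-4 - -3 \right)} \right)} + 10165 = \frac{-207 - \left(-1 + 3\right)}{2 \left(-3 - \left(-4 - -3\right)\right)} + 10165 = \frac{-207 - 2}{2 \left(-3 - \left(-4 + 3\right)\right)} + 10165 = \frac{-207 - 2}{2 \left(-3 - -1\right)} + 10165 = \frac{-207 + \left(-3 + 1\right)}{2 \left(-3 + 1\right)} + 10165 = \frac{-207 - 2}{2 \left(-2\right)} + 10165 = \frac{1}{2} \left(- \frac{1}{2}\right) \left(-209\right) + 10165 = \frac{209}{4} + 10165 = \frac{40869}{4}$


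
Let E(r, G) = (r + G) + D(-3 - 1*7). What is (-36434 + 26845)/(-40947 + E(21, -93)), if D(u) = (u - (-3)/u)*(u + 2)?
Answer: 47945/204683 ≈ 0.23424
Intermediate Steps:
D(u) = (2 + u)*(u + 3/u) (D(u) = (u + 3/u)*(2 + u) = (2 + u)*(u + 3/u))
E(r, G) = 412/5 + G + r (E(r, G) = (r + G) + (3 + (-3 - 1*7)**2 + 2*(-3 - 1*7) + 6/(-3 - 1*7)) = (G + r) + (3 + (-3 - 7)**2 + 2*(-3 - 7) + 6/(-3 - 7)) = (G + r) + (3 + (-10)**2 + 2*(-10) + 6/(-10)) = (G + r) + (3 + 100 - 20 + 6*(-1/10)) = (G + r) + (3 + 100 - 20 - 3/5) = (G + r) + 412/5 = 412/5 + G + r)
(-36434 + 26845)/(-40947 + E(21, -93)) = (-36434 + 26845)/(-40947 + (412/5 - 93 + 21)) = -9589/(-40947 + 52/5) = -9589/(-204683/5) = -9589*(-5/204683) = 47945/204683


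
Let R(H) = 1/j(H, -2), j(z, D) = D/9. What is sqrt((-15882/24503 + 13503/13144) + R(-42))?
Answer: 3*I*sqrt(11873485052411566)/161033716 ≈ 2.03*I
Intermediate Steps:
j(z, D) = D/9 (j(z, D) = D*(1/9) = D/9)
R(H) = -9/2 (R(H) = 1/((1/9)*(-2)) = 1/(-2/9) = -9/2)
sqrt((-15882/24503 + 13503/13144) + R(-42)) = sqrt((-15882/24503 + 13503/13144) - 9/2) = sqrt(122111001/322067432 - 9/2) = sqrt(-1327192443/322067432) = 3*I*sqrt(11873485052411566)/161033716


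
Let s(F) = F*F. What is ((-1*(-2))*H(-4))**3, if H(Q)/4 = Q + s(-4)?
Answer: 884736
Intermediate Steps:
s(F) = F**2
H(Q) = 64 + 4*Q (H(Q) = 4*(Q + (-4)**2) = 4*(Q + 16) = 4*(16 + Q) = 64 + 4*Q)
((-1*(-2))*H(-4))**3 = ((-1*(-2))*(64 + 4*(-4)))**3 = (2*(64 - 16))**3 = (2*48)**3 = 96**3 = 884736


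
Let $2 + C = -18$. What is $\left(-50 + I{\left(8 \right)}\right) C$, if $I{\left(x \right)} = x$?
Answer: $840$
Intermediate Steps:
$C = -20$ ($C = -2 - 18 = -20$)
$\left(-50 + I{\left(8 \right)}\right) C = \left(-50 + 8\right) \left(-20\right) = \left(-42\right) \left(-20\right) = 840$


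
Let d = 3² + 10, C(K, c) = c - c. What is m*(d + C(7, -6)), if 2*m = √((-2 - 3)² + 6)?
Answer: 19*√31/2 ≈ 52.894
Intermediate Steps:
C(K, c) = 0
d = 19 (d = 9 + 10 = 19)
m = √31/2 (m = √((-2 - 3)² + 6)/2 = √((-5)² + 6)/2 = √(25 + 6)/2 = √31/2 ≈ 2.7839)
m*(d + C(7, -6)) = (√31/2)*(19 + 0) = (√31/2)*19 = 19*√31/2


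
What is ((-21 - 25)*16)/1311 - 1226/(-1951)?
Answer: 7450/111207 ≈ 0.066992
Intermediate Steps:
((-21 - 25)*16)/1311 - 1226/(-1951) = -46*16*(1/1311) - 1226*(-1/1951) = -736*1/1311 + 1226/1951 = -32/57 + 1226/1951 = 7450/111207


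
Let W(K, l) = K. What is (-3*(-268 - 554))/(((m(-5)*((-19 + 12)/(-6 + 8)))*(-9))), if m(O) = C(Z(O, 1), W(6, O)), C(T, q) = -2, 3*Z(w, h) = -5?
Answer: -274/7 ≈ -39.143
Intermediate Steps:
Z(w, h) = -5/3 (Z(w, h) = (⅓)*(-5) = -5/3)
m(O) = -2
(-3*(-268 - 554))/(((m(-5)*((-19 + 12)/(-6 + 8)))*(-9))) = (-3*(-268 - 554))/((-2*(-19 + 12)/(-6 + 8)*(-9))) = (-3*(-822))/((-(-14)/2*(-9))) = 2466/((-(-14)/2*(-9))) = 2466/((-2*(-7/2)*(-9))) = 2466/((7*(-9))) = 2466/(-63) = 2466*(-1/63) = -274/7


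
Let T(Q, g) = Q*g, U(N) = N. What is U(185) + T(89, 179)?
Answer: 16116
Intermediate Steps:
U(185) + T(89, 179) = 185 + 89*179 = 185 + 15931 = 16116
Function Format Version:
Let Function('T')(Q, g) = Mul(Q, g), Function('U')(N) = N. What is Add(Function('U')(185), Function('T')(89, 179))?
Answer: 16116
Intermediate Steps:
Add(Function('U')(185), Function('T')(89, 179)) = Add(185, Mul(89, 179)) = Add(185, 15931) = 16116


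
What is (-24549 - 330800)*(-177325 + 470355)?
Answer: -104127917470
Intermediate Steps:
(-24549 - 330800)*(-177325 + 470355) = -355349*293030 = -104127917470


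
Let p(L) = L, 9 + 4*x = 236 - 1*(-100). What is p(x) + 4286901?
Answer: 17147931/4 ≈ 4.2870e+6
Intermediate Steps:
x = 327/4 (x = -9/4 + (236 - 1*(-100))/4 = -9/4 + (236 + 100)/4 = -9/4 + (¼)*336 = -9/4 + 84 = 327/4 ≈ 81.750)
p(x) + 4286901 = 327/4 + 4286901 = 17147931/4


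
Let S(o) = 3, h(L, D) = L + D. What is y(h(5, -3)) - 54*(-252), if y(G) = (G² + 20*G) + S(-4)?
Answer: 13655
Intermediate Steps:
h(L, D) = D + L
y(G) = 3 + G² + 20*G (y(G) = (G² + 20*G) + 3 = 3 + G² + 20*G)
y(h(5, -3)) - 54*(-252) = (3 + (-3 + 5)² + 20*(-3 + 5)) - 54*(-252) = (3 + 2² + 20*2) + 13608 = (3 + 4 + 40) + 13608 = 47 + 13608 = 13655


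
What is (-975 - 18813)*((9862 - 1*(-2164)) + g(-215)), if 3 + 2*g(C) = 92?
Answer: -238851054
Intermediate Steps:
g(C) = 89/2 (g(C) = -3/2 + (½)*92 = -3/2 + 46 = 89/2)
(-975 - 18813)*((9862 - 1*(-2164)) + g(-215)) = (-975 - 18813)*((9862 - 1*(-2164)) + 89/2) = -19788*((9862 + 2164) + 89/2) = -19788*(12026 + 89/2) = -19788*24141/2 = -238851054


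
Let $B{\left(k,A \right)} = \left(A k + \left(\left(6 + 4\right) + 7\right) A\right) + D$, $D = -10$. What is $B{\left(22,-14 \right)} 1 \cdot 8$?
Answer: $-4448$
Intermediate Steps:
$B{\left(k,A \right)} = -10 + 17 A + A k$ ($B{\left(k,A \right)} = \left(A k + \left(\left(6 + 4\right) + 7\right) A\right) - 10 = \left(A k + \left(10 + 7\right) A\right) - 10 = \left(A k + 17 A\right) - 10 = \left(17 A + A k\right) - 10 = -10 + 17 A + A k$)
$B{\left(22,-14 \right)} 1 \cdot 8 = \left(-10 + 17 \left(-14\right) - 308\right) 1 \cdot 8 = \left(-10 - 238 - 308\right) 8 = \left(-556\right) 8 = -4448$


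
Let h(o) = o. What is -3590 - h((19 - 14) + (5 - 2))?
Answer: -3598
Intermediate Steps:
-3590 - h((19 - 14) + (5 - 2)) = -3590 - ((19 - 14) + (5 - 2)) = -3590 - (5 + 3) = -3590 - 1*8 = -3590 - 8 = -3598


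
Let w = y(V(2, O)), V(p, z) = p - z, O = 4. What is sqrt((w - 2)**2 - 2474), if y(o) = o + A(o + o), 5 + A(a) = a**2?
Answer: 5*I*sqrt(97) ≈ 49.244*I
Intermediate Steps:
A(a) = -5 + a**2
y(o) = -5 + o + 4*o**2 (y(o) = o + (-5 + (o + o)**2) = o + (-5 + (2*o)**2) = o + (-5 + 4*o**2) = -5 + o + 4*o**2)
w = 9 (w = -5 + (2 - 1*4) + 4*(2 - 1*4)**2 = -5 + (2 - 4) + 4*(2 - 4)**2 = -5 - 2 + 4*(-2)**2 = -5 - 2 + 4*4 = -5 - 2 + 16 = 9)
sqrt((w - 2)**2 - 2474) = sqrt((9 - 2)**2 - 2474) = sqrt(7**2 - 2474) = sqrt(49 - 2474) = sqrt(-2425) = 5*I*sqrt(97)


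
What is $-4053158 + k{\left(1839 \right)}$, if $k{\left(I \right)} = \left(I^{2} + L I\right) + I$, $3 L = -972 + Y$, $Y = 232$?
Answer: $-1123018$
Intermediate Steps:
$L = - \frac{740}{3}$ ($L = \frac{-972 + 232}{3} = \frac{1}{3} \left(-740\right) = - \frac{740}{3} \approx -246.67$)
$k{\left(I \right)} = I^{2} - \frac{737 I}{3}$ ($k{\left(I \right)} = \left(I^{2} - \frac{740 I}{3}\right) + I = I^{2} - \frac{737 I}{3}$)
$-4053158 + k{\left(1839 \right)} = -4053158 + \frac{1}{3} \cdot 1839 \left(-737 + 3 \cdot 1839\right) = -4053158 + \frac{1}{3} \cdot 1839 \left(-737 + 5517\right) = -4053158 + \frac{1}{3} \cdot 1839 \cdot 4780 = -4053158 + 2930140 = -1123018$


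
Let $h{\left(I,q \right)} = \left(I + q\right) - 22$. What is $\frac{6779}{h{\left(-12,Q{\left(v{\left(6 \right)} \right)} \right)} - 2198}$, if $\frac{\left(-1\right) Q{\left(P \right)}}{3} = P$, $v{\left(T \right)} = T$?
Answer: $- \frac{6779}{2250} \approx -3.0129$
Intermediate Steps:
$Q{\left(P \right)} = - 3 P$
$h{\left(I,q \right)} = -22 + I + q$
$\frac{6779}{h{\left(-12,Q{\left(v{\left(6 \right)} \right)} \right)} - 2198} = \frac{6779}{\left(-22 - 12 - 18\right) - 2198} = \frac{6779}{-52 - 2198} = \frac{6779}{-2250} = 6779 \left(- \frac{1}{2250}\right) = - \frac{6779}{2250}$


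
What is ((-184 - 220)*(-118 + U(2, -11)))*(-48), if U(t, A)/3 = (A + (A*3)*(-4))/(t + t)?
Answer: -528432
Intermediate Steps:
U(t, A) = -33*A/(2*t) (U(t, A) = 3*((A + (A*3)*(-4))/(t + t)) = 3*((A + (3*A)*(-4))/((2*t))) = 3*((A - 12*A)*(1/(2*t))) = 3*((-11*A)*(1/(2*t))) = 3*(-11*A/(2*t)) = -33*A/(2*t))
((-184 - 220)*(-118 + U(2, -11)))*(-48) = ((-184 - 220)*(-118 - 33/2*(-11)/2))*(-48) = -404*(-118 - 33/2*(-11)*1/2)*(-48) = -404*(-118 + 363/4)*(-48) = -404*(-109/4)*(-48) = 11009*(-48) = -528432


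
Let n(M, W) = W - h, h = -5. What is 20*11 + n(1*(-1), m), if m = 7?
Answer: 232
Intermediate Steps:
n(M, W) = 5 + W (n(M, W) = W - 1*(-5) = W + 5 = 5 + W)
20*11 + n(1*(-1), m) = 20*11 + (5 + 7) = 220 + 12 = 232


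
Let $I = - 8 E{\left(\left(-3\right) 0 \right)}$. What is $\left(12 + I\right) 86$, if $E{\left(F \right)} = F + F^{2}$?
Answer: $1032$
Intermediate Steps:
$I = 0$ ($I = - 8 \left(-3\right) 0 \left(1 - 0\right) = - 8 \cdot 0 \left(1 + 0\right) = - 8 \cdot 0 \cdot 1 = \left(-8\right) 0 = 0$)
$\left(12 + I\right) 86 = \left(12 + 0\right) 86 = 12 \cdot 86 = 1032$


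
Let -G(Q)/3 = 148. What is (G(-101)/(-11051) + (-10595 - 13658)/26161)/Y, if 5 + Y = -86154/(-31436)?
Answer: 4030164657842/10266993358243 ≈ 0.39254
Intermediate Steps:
G(Q) = -444 (G(Q) = -3*148 = -444)
Y = -35513/15718 (Y = -5 - 86154/(-31436) = -5 - 86154*(-1/31436) = -5 + 43077/15718 = -35513/15718 ≈ -2.2594)
(G(-101)/(-11051) + (-10595 - 13658)/26161)/Y = (-444/(-11051) + (-10595 - 13658)/26161)/(-35513/15718) = (-444*(-1/11051) - 24253*1/26161)*(-15718/35513) = (444/11051 - 24253/26161)*(-15718/35513) = -256404419/289105211*(-15718/35513) = 4030164657842/10266993358243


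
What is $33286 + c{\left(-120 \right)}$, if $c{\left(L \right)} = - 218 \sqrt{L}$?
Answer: $33286 - 436 i \sqrt{30} \approx 33286.0 - 2388.1 i$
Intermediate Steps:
$33286 + c{\left(-120 \right)} = 33286 - 218 \sqrt{-120} = 33286 - 218 \cdot 2 i \sqrt{30} = 33286 - 436 i \sqrt{30}$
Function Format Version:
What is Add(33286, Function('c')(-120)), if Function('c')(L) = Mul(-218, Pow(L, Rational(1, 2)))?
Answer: Add(33286, Mul(-436, I, Pow(30, Rational(1, 2)))) ≈ Add(33286., Mul(-2388.1, I))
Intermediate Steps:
Add(33286, Function('c')(-120)) = Add(33286, Mul(-218, Pow(-120, Rational(1, 2)))) = Add(33286, Mul(-218, Mul(2, I, Pow(30, Rational(1, 2))))) = Add(33286, Mul(-436, I, Pow(30, Rational(1, 2))))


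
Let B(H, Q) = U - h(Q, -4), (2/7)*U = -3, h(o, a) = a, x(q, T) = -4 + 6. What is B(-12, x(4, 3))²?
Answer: 169/4 ≈ 42.250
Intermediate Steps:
x(q, T) = 2
U = -21/2 (U = (7/2)*(-3) = -21/2 ≈ -10.500)
B(H, Q) = -13/2 (B(H, Q) = -21/2 - 1*(-4) = -21/2 + 4 = -13/2)
B(-12, x(4, 3))² = (-13/2)² = 169/4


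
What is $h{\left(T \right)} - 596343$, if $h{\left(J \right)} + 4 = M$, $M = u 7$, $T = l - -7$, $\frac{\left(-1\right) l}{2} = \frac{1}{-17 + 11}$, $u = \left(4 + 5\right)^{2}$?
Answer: $-595780$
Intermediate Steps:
$u = 81$ ($u = 9^{2} = 81$)
$l = \frac{1}{3}$ ($l = - \frac{2}{-17 + 11} = - \frac{2}{-6} = \left(-2\right) \left(- \frac{1}{6}\right) = \frac{1}{3} \approx 0.33333$)
$T = \frac{22}{3}$ ($T = \frac{1}{3} - -7 = \frac{1}{3} + 7 = \frac{22}{3} \approx 7.3333$)
$M = 567$ ($M = 81 \cdot 7 = 567$)
$h{\left(J \right)} = 563$ ($h{\left(J \right)} = -4 + 567 = 563$)
$h{\left(T \right)} - 596343 = 563 - 596343 = -595780$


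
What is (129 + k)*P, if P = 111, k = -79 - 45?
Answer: 555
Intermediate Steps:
k = -124
(129 + k)*P = (129 - 124)*111 = 5*111 = 555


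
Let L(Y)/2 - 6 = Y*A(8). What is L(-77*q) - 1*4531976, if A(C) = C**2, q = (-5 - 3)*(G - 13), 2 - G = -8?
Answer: -4768508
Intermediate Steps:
G = 10 (G = 2 - 1*(-8) = 2 + 8 = 10)
q = 24 (q = (-5 - 3)*(10 - 13) = -8*(-3) = 24)
L(Y) = 12 + 128*Y (L(Y) = 12 + 2*(Y*8**2) = 12 + 2*(Y*64) = 12 + 2*(64*Y) = 12 + 128*Y)
L(-77*q) - 1*4531976 = (12 + 128*(-77*24)) - 1*4531976 = (12 + 128*(-1848)) - 4531976 = (12 - 236544) - 4531976 = -236532 - 4531976 = -4768508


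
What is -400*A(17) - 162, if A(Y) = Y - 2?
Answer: -6162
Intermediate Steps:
A(Y) = -2 + Y
-400*A(17) - 162 = -400*(-2 + 17) - 162 = -400*15 - 162 = -6000 - 162 = -6162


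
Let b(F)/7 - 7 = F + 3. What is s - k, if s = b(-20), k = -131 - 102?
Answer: 163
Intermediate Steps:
b(F) = 70 + 7*F (b(F) = 49 + 7*(F + 3) = 49 + 7*(3 + F) = 49 + (21 + 7*F) = 70 + 7*F)
k = -233
s = -70 (s = 70 + 7*(-20) = 70 - 140 = -70)
s - k = -70 - 1*(-233) = -70 + 233 = 163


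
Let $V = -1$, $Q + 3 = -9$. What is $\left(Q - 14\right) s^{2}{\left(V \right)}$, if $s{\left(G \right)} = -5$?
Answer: $-650$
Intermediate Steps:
$Q = -12$ ($Q = -3 - 9 = -12$)
$\left(Q - 14\right) s^{2}{\left(V \right)} = \left(-12 - 14\right) \left(-5\right)^{2} = \left(-26\right) 25 = -650$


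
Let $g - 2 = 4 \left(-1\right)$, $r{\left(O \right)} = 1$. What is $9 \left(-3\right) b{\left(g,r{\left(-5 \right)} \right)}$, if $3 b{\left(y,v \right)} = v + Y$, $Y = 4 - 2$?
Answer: $-27$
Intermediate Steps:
$g = -2$ ($g = 2 + 4 \left(-1\right) = 2 - 4 = -2$)
$Y = 2$
$b{\left(y,v \right)} = \frac{2}{3} + \frac{v}{3}$ ($b{\left(y,v \right)} = \frac{v + 2}{3} = \frac{2 + v}{3} = \frac{2}{3} + \frac{v}{3}$)
$9 \left(-3\right) b{\left(g,r{\left(-5 \right)} \right)} = 9 \left(-3\right) \left(\frac{2}{3} + \frac{1}{3} \cdot 1\right) = - 27 \left(\frac{2}{3} + \frac{1}{3}\right) = \left(-27\right) 1 = -27$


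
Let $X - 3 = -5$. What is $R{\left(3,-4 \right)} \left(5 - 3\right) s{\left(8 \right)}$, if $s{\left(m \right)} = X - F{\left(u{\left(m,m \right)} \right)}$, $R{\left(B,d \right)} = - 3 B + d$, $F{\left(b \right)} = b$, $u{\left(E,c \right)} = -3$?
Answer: $-26$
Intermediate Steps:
$X = -2$ ($X = 3 - 5 = -2$)
$R{\left(B,d \right)} = d - 3 B$
$s{\left(m \right)} = 1$ ($s{\left(m \right)} = -2 - -3 = -2 + 3 = 1$)
$R{\left(3,-4 \right)} \left(5 - 3\right) s{\left(8 \right)} = \left(-4 - 9\right) \left(5 - 3\right) 1 = \left(-4 - 9\right) 2 \cdot 1 = \left(-13\right) 2 \cdot 1 = \left(-26\right) 1 = -26$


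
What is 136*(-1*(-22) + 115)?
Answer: 18632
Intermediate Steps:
136*(-1*(-22) + 115) = 136*(22 + 115) = 136*137 = 18632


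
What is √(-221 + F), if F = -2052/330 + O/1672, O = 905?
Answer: I*√3960589710/4180 ≈ 15.056*I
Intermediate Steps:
F = -47459/8360 (F = -2052/330 + 905/1672 = -2052*1/330 + 905*(1/1672) = -342/55 + 905/1672 = -47459/8360 ≈ -5.6769)
√(-221 + F) = √(-221 - 47459/8360) = √(-1895019/8360) = I*√3960589710/4180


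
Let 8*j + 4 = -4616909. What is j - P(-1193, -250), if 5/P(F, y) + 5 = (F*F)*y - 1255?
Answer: -164276001989459/284650808 ≈ -5.7711e+5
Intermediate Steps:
j = -4616913/8 (j = -½ + (⅛)*(-4616909) = -½ - 4616909/8 = -4616913/8 ≈ -5.7711e+5)
P(F, y) = 5/(-1260 + y*F²) (P(F, y) = 5/(-5 + ((F*F)*y - 1255)) = 5/(-5 + (F²*y - 1255)) = 5/(-5 + (y*F² - 1255)) = 5/(-5 + (-1255 + y*F²)) = 5/(-1260 + y*F²))
j - P(-1193, -250) = -4616913/8 - 5/(-1260 - 250*(-1193)²) = -4616913/8 - 5/(-1260 - 250*1423249) = -4616913/8 - 5/(-1260 - 355812250) = -4616913/8 - 5/(-355813510) = -4616913/8 - 5*(-1)/355813510 = -4616913/8 - 1*(-1/71162702) = -4616913/8 + 1/71162702 = -164276001989459/284650808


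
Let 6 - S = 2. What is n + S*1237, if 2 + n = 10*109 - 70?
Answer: 5966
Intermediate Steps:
S = 4 (S = 6 - 1*2 = 6 - 2 = 4)
n = 1018 (n = -2 + (10*109 - 70) = -2 + (1090 - 70) = -2 + 1020 = 1018)
n + S*1237 = 1018 + 4*1237 = 1018 + 4948 = 5966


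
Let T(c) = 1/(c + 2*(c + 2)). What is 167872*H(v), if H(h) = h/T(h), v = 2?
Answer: 3357440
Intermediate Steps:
T(c) = 1/(4 + 3*c) (T(c) = 1/(c + 2*(2 + c)) = 1/(c + (4 + 2*c)) = 1/(4 + 3*c))
H(h) = h*(4 + 3*h) (H(h) = h/(1/(4 + 3*h)) = h*(4 + 3*h))
167872*H(v) = 167872*(2*(4 + 3*2)) = 167872*(2*(4 + 6)) = 167872*(2*10) = 167872*20 = 3357440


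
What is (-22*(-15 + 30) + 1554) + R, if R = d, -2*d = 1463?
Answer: 985/2 ≈ 492.50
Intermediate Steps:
d = -1463/2 (d = -1/2*1463 = -1463/2 ≈ -731.50)
R = -1463/2 ≈ -731.50
(-22*(-15 + 30) + 1554) + R = (-22*(-15 + 30) + 1554) - 1463/2 = (-22*15 + 1554) - 1463/2 = (-330 + 1554) - 1463/2 = 1224 - 1463/2 = 985/2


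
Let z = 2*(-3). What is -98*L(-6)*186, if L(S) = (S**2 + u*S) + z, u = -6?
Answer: -1203048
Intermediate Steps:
z = -6
L(S) = -6 + S**2 - 6*S (L(S) = (S**2 - 6*S) - 6 = -6 + S**2 - 6*S)
-98*L(-6)*186 = -98*(-6 + (-6)**2 - 6*(-6))*186 = -98*(-6 + 36 + 36)*186 = -98*66*186 = -6468*186 = -1203048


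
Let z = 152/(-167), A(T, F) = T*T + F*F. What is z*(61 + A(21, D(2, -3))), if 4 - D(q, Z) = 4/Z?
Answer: -725648/1503 ≈ -482.80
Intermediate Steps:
D(q, Z) = 4 - 4/Z
A(T, F) = F² + T² (A(T, F) = T² + F² = F² + T²)
z = -152/167 (z = 152*(-1/167) = -152/167 ≈ -0.91018)
z*(61 + A(21, D(2, -3))) = -152*(61 + ((4 - 4/(-3))² + 21²))/167 = -152*(61 + ((4 - 4*(-⅓))² + 441))/167 = -152*(61 + ((4 + 4/3)² + 441))/167 = -152*(61 + ((16/3)² + 441))/167 = -152*(61 + (256/9 + 441))/167 = -152*(61 + 4225/9)/167 = -152/167*4774/9 = -725648/1503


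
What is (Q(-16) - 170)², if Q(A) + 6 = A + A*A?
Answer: 4096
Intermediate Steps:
Q(A) = -6 + A + A² (Q(A) = -6 + (A + A*A) = -6 + (A + A²) = -6 + A + A²)
(Q(-16) - 170)² = ((-6 - 16 + (-16)²) - 170)² = ((-6 - 16 + 256) - 170)² = (234 - 170)² = 64² = 4096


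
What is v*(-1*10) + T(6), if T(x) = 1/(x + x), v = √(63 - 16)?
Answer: 1/12 - 10*√47 ≈ -68.473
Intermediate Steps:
v = √47 ≈ 6.8557
T(x) = 1/(2*x)
v*(-1*10) + T(6) = √47*(-1*10) + (½)/6 = √47*(-10) + (½)*(⅙) = -10*√47 + 1/12 = 1/12 - 10*√47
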